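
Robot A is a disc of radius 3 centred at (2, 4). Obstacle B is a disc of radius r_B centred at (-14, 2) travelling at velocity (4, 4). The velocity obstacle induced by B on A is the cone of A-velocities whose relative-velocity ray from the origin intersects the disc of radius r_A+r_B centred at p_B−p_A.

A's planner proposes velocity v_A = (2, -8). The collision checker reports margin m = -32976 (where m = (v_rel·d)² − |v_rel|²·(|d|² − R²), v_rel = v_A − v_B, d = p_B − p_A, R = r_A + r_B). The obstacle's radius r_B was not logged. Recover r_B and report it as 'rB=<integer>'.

m = -32976
d = (-16, -2);  v_rel = (-2, -12),  |v_rel|² = 148
v_rel×d = (-2)·(-2) − (-12)·(-16) = -188
since m = R²·148 − (-188)²:  R² = (35344 + -32976) / 148 = 16
R = √16 = 4  ⇒  r_B = 4 − 3 = 1

rB=1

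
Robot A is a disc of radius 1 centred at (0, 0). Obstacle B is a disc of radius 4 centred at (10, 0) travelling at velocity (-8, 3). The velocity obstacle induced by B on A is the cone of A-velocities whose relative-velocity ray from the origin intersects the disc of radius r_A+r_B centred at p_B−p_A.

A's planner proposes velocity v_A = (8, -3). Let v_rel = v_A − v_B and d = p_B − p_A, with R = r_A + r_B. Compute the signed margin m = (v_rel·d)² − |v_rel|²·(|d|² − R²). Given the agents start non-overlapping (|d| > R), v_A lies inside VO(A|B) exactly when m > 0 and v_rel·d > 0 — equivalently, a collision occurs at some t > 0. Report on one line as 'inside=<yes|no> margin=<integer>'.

d = (10, 0),  |d|² = 100;  R = 1+4 = 5,  c = 100−5² = 75
v_rel = (16, -6),  |v_rel|² = 292;  v_rel·d = (16)·(10) + (-6)·(0) = 160
292·t² − 320·t + 75 = 0  ⇒  m = 160² − 292·75 = 3700
m = 3700 > 0,  v_rel·d = 160 > 0  ⇒  inside

inside=yes margin=3700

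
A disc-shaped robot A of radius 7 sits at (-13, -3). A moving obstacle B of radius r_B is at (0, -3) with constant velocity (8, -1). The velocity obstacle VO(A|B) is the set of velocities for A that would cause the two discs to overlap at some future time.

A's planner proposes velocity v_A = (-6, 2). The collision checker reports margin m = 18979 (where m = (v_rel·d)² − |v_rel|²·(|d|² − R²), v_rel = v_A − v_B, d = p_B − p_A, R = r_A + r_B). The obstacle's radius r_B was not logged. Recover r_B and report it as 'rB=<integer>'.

m = 18979
d = (13, 0);  v_rel = (-14, 3),  |v_rel|² = 205
v_rel×d = (-14)·(0) − (3)·(13) = -39
since m = R²·205 − (-39)²:  R² = (1521 + 18979) / 205 = 100
R = √100 = 10  ⇒  r_B = 10 − 7 = 3

rB=3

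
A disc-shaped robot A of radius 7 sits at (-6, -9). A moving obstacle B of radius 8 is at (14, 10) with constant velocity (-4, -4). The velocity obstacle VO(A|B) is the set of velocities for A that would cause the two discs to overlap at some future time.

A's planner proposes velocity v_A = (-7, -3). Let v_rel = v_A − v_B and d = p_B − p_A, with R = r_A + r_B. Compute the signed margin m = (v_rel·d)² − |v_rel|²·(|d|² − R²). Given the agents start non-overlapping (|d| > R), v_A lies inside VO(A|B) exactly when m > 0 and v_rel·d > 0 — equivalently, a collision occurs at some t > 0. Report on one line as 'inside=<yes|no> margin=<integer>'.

d = (20, 19),  |d|² = 761;  R = 7+8 = 15,  c = 761−15² = 536
v_rel = (-3, 1),  |v_rel|² = 10;  v_rel·d = (-3)·(20) + (1)·(19) = -41
10·t² + 82·t + 536 = 0  ⇒  m = (-41)² − 10·536 = -3679
m = -3679 < 0,  v_rel·d = -41 < 0  ⇒  outside

inside=no margin=-3679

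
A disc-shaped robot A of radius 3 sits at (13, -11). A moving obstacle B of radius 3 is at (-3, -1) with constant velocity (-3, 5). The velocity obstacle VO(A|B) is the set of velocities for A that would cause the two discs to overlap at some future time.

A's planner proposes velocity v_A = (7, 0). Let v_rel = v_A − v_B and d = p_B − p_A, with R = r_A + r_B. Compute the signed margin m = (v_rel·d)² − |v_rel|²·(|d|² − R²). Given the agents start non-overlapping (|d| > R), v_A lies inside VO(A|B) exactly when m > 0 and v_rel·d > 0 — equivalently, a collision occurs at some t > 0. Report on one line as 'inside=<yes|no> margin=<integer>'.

d = (-16, 10),  |d|² = 356;  R = 3+3 = 6,  c = 356−6² = 320
v_rel = (10, -5),  |v_rel|² = 125;  v_rel·d = (10)·(-16) + (-5)·(10) = -210
125·t² + 420·t + 320 = 0  ⇒  m = (-210)² − 125·320 = 4100
m = 4100 > 0,  v_rel·d = -210 < 0  ⇒  outside

inside=no margin=4100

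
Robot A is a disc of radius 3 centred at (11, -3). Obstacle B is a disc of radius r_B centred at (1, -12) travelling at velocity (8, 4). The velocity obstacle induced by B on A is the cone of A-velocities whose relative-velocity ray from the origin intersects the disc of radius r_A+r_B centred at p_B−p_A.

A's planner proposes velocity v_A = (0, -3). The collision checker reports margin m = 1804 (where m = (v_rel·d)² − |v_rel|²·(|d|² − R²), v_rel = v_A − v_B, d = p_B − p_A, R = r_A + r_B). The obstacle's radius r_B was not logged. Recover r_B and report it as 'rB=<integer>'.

m = 1804
d = (-10, -9);  v_rel = (-8, -7),  |v_rel|² = 113
v_rel×d = (-8)·(-9) − (-7)·(-10) = 2
since m = R²·113 − 2²:  R² = (4 + 1804) / 113 = 16
R = √16 = 4  ⇒  r_B = 4 − 3 = 1

rB=1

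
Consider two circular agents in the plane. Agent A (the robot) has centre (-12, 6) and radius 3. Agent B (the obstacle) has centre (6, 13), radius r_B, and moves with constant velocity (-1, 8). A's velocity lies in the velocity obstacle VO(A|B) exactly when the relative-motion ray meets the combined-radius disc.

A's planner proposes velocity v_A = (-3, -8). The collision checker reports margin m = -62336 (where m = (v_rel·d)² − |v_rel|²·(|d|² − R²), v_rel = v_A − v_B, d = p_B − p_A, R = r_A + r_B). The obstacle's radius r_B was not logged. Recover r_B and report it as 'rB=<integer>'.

m = -62336
d = (18, 7);  v_rel = (-2, -16),  |v_rel|² = 260
v_rel×d = (-2)·(7) − (-16)·(18) = 274
since m = R²·260 − 274²:  R² = (75076 + -62336) / 260 = 49
R = √49 = 7  ⇒  r_B = 7 − 3 = 4

rB=4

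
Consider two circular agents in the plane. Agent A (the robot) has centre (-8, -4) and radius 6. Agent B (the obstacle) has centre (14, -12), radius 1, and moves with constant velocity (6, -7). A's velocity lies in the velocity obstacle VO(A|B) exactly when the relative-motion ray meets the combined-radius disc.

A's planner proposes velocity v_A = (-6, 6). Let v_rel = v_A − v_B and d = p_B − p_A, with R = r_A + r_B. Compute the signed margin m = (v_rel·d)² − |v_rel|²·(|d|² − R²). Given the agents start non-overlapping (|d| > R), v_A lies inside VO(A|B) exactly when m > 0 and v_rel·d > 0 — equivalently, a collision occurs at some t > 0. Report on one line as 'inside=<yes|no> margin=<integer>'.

d = (22, -8),  |d|² = 548;  R = 6+1 = 7,  c = 548−7² = 499
v_rel = (-12, 13),  |v_rel|² = 313;  v_rel·d = (-12)·(22) + (13)·(-8) = -368
313·t² + 736·t + 499 = 0  ⇒  m = (-368)² − 313·499 = -20763
m = -20763 < 0,  v_rel·d = -368 < 0  ⇒  outside

inside=no margin=-20763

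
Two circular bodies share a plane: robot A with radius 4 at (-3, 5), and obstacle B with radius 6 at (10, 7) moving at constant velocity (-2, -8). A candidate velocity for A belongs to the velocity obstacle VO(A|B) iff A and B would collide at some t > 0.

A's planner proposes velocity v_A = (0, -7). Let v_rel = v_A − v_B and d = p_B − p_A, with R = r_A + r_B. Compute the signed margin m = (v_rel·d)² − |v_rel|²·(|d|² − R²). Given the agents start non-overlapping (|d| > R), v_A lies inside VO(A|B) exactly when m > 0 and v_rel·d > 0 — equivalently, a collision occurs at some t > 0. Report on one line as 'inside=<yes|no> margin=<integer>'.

d = (13, 2),  |d|² = 173;  R = 4+6 = 10,  c = 173−10² = 73
v_rel = (2, 1),  |v_rel|² = 5;  v_rel·d = (2)·(13) + (1)·(2) = 28
5·t² − 56·t + 73 = 0  ⇒  m = 28² − 5·73 = 419
m = 419 > 0,  v_rel·d = 28 > 0  ⇒  inside

inside=yes margin=419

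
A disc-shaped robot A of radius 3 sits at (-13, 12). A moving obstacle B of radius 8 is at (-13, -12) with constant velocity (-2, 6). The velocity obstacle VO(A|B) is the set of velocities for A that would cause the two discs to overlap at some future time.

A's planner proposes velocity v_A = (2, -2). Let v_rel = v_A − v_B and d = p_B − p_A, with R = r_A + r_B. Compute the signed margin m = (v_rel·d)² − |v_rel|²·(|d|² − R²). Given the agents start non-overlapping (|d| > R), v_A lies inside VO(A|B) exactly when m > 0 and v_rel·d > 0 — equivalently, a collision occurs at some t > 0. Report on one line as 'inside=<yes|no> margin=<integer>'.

d = (0, -24),  |d|² = 576;  R = 3+8 = 11,  c = 576−11² = 455
v_rel = (4, -8),  |v_rel|² = 80;  v_rel·d = (4)·(0) + (-8)·(-24) = 192
80·t² − 384·t + 455 = 0  ⇒  m = 192² − 80·455 = 464
m = 464 > 0,  v_rel·d = 192 > 0  ⇒  inside

inside=yes margin=464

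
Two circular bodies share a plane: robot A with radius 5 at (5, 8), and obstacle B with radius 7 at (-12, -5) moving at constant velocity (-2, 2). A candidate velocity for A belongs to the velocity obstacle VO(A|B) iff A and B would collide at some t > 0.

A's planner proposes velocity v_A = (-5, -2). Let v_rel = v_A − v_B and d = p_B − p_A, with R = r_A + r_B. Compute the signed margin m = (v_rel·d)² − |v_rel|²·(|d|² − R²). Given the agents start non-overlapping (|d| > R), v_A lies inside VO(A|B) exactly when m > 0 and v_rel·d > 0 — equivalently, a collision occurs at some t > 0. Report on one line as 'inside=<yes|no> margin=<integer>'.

d = (-17, -13),  |d|² = 458;  R = 5+7 = 12,  c = 458−12² = 314
v_rel = (-3, -4),  |v_rel|² = 25;  v_rel·d = (-3)·(-17) + (-4)·(-13) = 103
25·t² − 206·t + 314 = 0  ⇒  m = 103² − 25·314 = 2759
m = 2759 > 0,  v_rel·d = 103 > 0  ⇒  inside

inside=yes margin=2759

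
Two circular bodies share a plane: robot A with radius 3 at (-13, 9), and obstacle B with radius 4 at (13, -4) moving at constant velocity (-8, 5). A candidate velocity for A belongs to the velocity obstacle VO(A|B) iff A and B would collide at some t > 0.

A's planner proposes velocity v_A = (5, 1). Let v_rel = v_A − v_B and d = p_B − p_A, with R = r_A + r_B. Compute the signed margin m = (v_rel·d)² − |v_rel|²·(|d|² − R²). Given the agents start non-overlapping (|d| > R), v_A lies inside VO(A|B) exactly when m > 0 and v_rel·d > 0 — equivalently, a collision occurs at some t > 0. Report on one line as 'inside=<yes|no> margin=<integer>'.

d = (26, -13),  |d|² = 845;  R = 3+4 = 7,  c = 845−7² = 796
v_rel = (13, -4),  |v_rel|² = 185;  v_rel·d = (13)·(26) + (-4)·(-13) = 390
185·t² − 780·t + 796 = 0  ⇒  m = 390² − 185·796 = 4840
m = 4840 > 0,  v_rel·d = 390 > 0  ⇒  inside

inside=yes margin=4840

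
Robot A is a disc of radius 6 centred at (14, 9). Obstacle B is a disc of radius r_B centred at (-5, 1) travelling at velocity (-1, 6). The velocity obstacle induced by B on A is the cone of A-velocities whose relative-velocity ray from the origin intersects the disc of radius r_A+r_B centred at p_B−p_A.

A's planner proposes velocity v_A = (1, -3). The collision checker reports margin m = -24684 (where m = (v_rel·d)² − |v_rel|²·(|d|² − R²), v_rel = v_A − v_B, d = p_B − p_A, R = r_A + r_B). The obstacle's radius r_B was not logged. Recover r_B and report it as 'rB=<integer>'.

m = -24684
d = (-19, -8);  v_rel = (2, -9),  |v_rel|² = 85
v_rel×d = (2)·(-8) − (-9)·(-19) = -187
since m = R²·85 − (-187)²:  R² = (34969 + -24684) / 85 = 121
R = √121 = 11  ⇒  r_B = 11 − 6 = 5

rB=5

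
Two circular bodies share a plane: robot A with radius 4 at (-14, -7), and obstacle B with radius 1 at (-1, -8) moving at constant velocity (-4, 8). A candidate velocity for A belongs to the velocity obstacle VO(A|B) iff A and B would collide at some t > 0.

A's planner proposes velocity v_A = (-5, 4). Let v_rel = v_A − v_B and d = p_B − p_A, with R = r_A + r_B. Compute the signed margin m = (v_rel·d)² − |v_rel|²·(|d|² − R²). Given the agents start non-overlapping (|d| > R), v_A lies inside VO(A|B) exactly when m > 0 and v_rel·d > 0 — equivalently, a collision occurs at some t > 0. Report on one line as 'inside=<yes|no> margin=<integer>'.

d = (13, -1),  |d|² = 170;  R = 4+1 = 5,  c = 170−5² = 145
v_rel = (-1, -4),  |v_rel|² = 17;  v_rel·d = (-1)·(13) + (-4)·(-1) = -9
17·t² + 18·t + 145 = 0  ⇒  m = (-9)² − 17·145 = -2384
m = -2384 < 0,  v_rel·d = -9 < 0  ⇒  outside

inside=no margin=-2384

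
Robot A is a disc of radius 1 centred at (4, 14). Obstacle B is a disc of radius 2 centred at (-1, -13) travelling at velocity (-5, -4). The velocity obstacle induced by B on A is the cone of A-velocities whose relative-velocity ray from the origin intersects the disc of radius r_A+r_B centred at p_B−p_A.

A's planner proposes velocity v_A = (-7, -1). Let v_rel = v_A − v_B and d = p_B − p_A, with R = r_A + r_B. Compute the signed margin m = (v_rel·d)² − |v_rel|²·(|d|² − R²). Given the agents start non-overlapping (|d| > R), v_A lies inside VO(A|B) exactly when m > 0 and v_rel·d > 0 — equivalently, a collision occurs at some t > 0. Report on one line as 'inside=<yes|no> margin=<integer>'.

d = (-5, -27),  |d|² = 754;  R = 1+2 = 3,  c = 754−3² = 745
v_rel = (-2, 3),  |v_rel|² = 13;  v_rel·d = (-2)·(-5) + (3)·(-27) = -71
13·t² + 142·t + 745 = 0  ⇒  m = (-71)² − 13·745 = -4644
m = -4644 < 0,  v_rel·d = -71 < 0  ⇒  outside

inside=no margin=-4644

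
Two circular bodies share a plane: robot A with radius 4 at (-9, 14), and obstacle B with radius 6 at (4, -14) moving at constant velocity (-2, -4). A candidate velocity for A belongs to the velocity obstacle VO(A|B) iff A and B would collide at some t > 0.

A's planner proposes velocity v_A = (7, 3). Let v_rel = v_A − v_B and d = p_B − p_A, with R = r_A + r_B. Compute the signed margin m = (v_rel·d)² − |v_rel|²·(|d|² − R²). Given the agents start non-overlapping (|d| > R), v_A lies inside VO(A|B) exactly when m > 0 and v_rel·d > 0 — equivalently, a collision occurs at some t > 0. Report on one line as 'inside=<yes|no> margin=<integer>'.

d = (13, -28),  |d|² = 953;  R = 4+6 = 10,  c = 953−10² = 853
v_rel = (9, 7),  |v_rel|² = 130;  v_rel·d = (9)·(13) + (7)·(-28) = -79
130·t² + 158·t + 853 = 0  ⇒  m = (-79)² − 130·853 = -104649
m = -104649 < 0,  v_rel·d = -79 < 0  ⇒  outside

inside=no margin=-104649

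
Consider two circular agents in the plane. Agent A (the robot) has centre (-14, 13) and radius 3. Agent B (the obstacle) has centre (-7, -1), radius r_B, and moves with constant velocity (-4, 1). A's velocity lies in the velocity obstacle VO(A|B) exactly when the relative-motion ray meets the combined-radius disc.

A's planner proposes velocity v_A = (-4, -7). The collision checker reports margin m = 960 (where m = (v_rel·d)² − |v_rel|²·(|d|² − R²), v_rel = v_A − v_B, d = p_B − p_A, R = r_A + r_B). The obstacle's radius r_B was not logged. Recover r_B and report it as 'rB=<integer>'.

m = 960
d = (7, -14);  v_rel = (0, -8),  |v_rel|² = 64
v_rel×d = (0)·(-14) − (-8)·(7) = 56
since m = R²·64 − 56²:  R² = (3136 + 960) / 64 = 64
R = √64 = 8  ⇒  r_B = 8 − 3 = 5

rB=5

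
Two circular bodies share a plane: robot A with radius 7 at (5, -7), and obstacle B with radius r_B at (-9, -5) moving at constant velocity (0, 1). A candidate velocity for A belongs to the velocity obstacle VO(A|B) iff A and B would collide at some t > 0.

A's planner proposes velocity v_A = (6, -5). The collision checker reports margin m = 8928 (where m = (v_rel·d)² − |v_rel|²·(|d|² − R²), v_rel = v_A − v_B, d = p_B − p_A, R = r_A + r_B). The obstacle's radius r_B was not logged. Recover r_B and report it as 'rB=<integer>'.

m = 8928
d = (-14, 2);  v_rel = (6, -6),  |v_rel|² = 72
v_rel×d = (6)·(2) − (-6)·(-14) = -72
since m = R²·72 − (-72)²:  R² = (5184 + 8928) / 72 = 196
R = √196 = 14  ⇒  r_B = 14 − 7 = 7

rB=7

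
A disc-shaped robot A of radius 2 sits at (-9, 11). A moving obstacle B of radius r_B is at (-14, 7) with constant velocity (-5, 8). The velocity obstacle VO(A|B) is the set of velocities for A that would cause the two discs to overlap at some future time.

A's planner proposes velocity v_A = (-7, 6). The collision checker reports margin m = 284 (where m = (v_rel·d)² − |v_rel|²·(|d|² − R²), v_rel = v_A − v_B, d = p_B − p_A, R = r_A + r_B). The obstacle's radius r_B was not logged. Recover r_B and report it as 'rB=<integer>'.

m = 284
d = (-5, -4);  v_rel = (-2, -2),  |v_rel|² = 8
v_rel×d = (-2)·(-4) − (-2)·(-5) = -2
since m = R²·8 − (-2)²:  R² = (4 + 284) / 8 = 36
R = √36 = 6  ⇒  r_B = 6 − 2 = 4

rB=4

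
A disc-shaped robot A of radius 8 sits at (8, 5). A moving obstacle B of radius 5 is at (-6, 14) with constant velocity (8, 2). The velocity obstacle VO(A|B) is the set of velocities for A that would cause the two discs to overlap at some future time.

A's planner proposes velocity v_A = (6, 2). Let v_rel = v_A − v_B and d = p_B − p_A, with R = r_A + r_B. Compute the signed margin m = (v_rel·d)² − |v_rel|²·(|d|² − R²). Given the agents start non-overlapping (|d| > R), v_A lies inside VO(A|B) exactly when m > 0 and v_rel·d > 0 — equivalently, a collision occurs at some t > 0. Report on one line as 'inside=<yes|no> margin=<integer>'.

d = (-14, 9),  |d|² = 277;  R = 8+5 = 13,  c = 277−13² = 108
v_rel = (-2, 0),  |v_rel|² = 4;  v_rel·d = (-2)·(-14) + (0)·(9) = 28
4·t² − 56·t + 108 = 0  ⇒  m = 28² − 4·108 = 352
m = 352 > 0,  v_rel·d = 28 > 0  ⇒  inside

inside=yes margin=352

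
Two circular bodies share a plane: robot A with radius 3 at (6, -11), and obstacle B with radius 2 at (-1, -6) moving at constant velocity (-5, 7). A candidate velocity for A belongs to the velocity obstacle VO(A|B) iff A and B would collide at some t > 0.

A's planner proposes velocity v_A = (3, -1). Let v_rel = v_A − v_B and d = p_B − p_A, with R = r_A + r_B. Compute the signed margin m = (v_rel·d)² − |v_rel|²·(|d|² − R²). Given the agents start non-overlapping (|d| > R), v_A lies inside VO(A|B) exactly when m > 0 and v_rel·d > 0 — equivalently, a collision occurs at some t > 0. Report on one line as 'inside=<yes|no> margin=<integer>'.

d = (-7, 5),  |d|² = 74;  R = 3+2 = 5,  c = 74−5² = 49
v_rel = (8, -8),  |v_rel|² = 128;  v_rel·d = (8)·(-7) + (-8)·(5) = -96
128·t² + 192·t + 49 = 0  ⇒  m = (-96)² − 128·49 = 2944
m = 2944 > 0,  v_rel·d = -96 < 0  ⇒  outside

inside=no margin=2944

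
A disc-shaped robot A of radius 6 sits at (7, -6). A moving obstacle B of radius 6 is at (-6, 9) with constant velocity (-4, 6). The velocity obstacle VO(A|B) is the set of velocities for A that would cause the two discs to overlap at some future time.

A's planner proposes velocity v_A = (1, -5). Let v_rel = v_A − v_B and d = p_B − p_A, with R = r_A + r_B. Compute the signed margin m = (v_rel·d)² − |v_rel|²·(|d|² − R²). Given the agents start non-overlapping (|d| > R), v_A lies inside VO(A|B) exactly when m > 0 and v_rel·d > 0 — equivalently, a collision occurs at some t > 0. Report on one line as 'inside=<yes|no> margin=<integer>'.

d = (-13, 15),  |d|² = 394;  R = 6+6 = 12,  c = 394−12² = 250
v_rel = (5, -11),  |v_rel|² = 146;  v_rel·d = (5)·(-13) + (-11)·(15) = -230
146·t² + 460·t + 250 = 0  ⇒  m = (-230)² − 146·250 = 16400
m = 16400 > 0,  v_rel·d = -230 < 0  ⇒  outside

inside=no margin=16400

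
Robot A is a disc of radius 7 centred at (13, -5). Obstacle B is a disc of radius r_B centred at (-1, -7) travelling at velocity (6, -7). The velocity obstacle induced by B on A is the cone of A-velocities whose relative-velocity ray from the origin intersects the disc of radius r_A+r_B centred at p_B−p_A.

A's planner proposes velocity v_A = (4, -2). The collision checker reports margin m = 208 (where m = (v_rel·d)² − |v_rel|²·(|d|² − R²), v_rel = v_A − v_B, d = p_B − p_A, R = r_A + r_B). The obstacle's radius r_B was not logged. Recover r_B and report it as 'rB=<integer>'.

m = 208
d = (-14, -2);  v_rel = (-2, 5),  |v_rel|² = 29
v_rel×d = (-2)·(-2) − (5)·(-14) = 74
since m = R²·29 − 74²:  R² = (5476 + 208) / 29 = 196
R = √196 = 14  ⇒  r_B = 14 − 7 = 7

rB=7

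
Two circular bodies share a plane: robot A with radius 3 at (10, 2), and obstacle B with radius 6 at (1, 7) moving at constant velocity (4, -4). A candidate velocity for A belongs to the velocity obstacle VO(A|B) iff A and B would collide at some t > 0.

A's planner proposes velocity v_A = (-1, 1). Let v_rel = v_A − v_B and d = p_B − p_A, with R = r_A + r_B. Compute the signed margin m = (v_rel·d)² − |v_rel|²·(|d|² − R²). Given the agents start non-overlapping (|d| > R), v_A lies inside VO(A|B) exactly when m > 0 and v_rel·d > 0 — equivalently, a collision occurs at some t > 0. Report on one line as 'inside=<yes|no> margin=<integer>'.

d = (-9, 5),  |d|² = 106;  R = 3+6 = 9,  c = 106−9² = 25
v_rel = (-5, 5),  |v_rel|² = 50;  v_rel·d = (-5)·(-9) + (5)·(5) = 70
50·t² − 140·t + 25 = 0  ⇒  m = 70² − 50·25 = 3650
m = 3650 > 0,  v_rel·d = 70 > 0  ⇒  inside

inside=yes margin=3650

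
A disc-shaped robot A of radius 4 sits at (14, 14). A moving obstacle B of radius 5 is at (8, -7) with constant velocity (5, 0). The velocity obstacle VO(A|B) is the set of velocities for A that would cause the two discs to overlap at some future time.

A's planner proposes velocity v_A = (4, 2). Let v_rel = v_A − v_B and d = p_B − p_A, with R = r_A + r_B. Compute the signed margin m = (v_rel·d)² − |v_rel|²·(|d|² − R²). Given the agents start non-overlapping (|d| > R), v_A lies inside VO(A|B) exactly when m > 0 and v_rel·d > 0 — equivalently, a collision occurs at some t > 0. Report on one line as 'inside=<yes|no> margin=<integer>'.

d = (-6, -21),  |d|² = 477;  R = 4+5 = 9,  c = 477−9² = 396
v_rel = (-1, 2),  |v_rel|² = 5;  v_rel·d = (-1)·(-6) + (2)·(-21) = -36
5·t² + 72·t + 396 = 0  ⇒  m = (-36)² − 5·396 = -684
m = -684 < 0,  v_rel·d = -36 < 0  ⇒  outside

inside=no margin=-684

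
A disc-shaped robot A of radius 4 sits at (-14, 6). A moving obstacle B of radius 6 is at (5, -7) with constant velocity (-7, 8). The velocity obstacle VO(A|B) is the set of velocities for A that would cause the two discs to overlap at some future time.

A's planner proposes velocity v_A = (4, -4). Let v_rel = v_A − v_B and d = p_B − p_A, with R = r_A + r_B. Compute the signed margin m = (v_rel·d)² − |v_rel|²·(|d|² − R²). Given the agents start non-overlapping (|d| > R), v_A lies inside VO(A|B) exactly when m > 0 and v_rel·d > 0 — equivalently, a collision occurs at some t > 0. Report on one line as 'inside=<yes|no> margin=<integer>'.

d = (19, -13),  |d|² = 530;  R = 4+6 = 10,  c = 530−10² = 430
v_rel = (11, -12),  |v_rel|² = 265;  v_rel·d = (11)·(19) + (-12)·(-13) = 365
265·t² − 730·t + 430 = 0  ⇒  m = 365² − 265·430 = 19275
m = 19275 > 0,  v_rel·d = 365 > 0  ⇒  inside

inside=yes margin=19275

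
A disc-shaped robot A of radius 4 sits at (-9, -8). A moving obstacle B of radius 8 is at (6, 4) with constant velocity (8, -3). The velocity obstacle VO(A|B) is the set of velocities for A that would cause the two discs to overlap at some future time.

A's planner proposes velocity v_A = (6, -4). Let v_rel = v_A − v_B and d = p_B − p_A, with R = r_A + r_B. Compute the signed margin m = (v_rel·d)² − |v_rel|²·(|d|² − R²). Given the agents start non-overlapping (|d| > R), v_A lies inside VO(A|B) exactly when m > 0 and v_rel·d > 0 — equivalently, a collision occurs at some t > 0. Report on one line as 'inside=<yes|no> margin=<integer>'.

d = (15, 12),  |d|² = 369;  R = 4+8 = 12,  c = 369−12² = 225
v_rel = (-2, -1),  |v_rel|² = 5;  v_rel·d = (-2)·(15) + (-1)·(12) = -42
5·t² + 84·t + 225 = 0  ⇒  m = (-42)² − 5·225 = 639
m = 639 > 0,  v_rel·d = -42 < 0  ⇒  outside

inside=no margin=639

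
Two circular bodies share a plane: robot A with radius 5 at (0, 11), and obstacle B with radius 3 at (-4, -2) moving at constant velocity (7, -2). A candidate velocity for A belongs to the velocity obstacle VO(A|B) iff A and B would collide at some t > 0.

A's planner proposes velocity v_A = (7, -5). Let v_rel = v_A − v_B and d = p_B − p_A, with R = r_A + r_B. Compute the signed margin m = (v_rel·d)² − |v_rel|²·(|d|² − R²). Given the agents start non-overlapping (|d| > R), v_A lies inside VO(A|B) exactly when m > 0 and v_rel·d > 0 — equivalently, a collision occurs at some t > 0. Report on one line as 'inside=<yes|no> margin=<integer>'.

d = (-4, -13),  |d|² = 185;  R = 5+3 = 8,  c = 185−8² = 121
v_rel = (0, -3),  |v_rel|² = 9;  v_rel·d = (0)·(-4) + (-3)·(-13) = 39
9·t² − 78·t + 121 = 0  ⇒  m = 39² − 9·121 = 432
m = 432 > 0,  v_rel·d = 39 > 0  ⇒  inside

inside=yes margin=432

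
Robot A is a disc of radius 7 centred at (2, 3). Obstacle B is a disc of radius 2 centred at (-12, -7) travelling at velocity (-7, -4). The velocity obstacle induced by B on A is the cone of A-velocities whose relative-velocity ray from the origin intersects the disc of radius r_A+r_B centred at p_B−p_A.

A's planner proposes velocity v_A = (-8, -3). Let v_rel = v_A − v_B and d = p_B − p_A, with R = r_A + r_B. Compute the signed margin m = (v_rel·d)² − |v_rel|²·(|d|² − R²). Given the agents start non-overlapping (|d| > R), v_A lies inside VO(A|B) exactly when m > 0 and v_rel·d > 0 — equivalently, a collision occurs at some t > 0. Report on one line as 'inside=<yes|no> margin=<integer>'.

d = (-14, -10),  |d|² = 296;  R = 7+2 = 9,  c = 296−9² = 215
v_rel = (-1, 1),  |v_rel|² = 2;  v_rel·d = (-1)·(-14) + (1)·(-10) = 4
2·t² − 8·t + 215 = 0  ⇒  m = 4² − 2·215 = -414
m = -414 < 0,  v_rel·d = 4 > 0  ⇒  outside

inside=no margin=-414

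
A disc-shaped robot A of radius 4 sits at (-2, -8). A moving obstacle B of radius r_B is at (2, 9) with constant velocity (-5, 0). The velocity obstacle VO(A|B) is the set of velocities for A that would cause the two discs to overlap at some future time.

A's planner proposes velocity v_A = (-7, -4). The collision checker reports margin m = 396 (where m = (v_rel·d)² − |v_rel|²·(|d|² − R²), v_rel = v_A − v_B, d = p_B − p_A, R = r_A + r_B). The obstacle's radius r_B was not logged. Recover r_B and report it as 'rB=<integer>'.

m = 396
d = (4, 17);  v_rel = (-2, -4),  |v_rel|² = 20
v_rel×d = (-2)·(17) − (-4)·(4) = -18
since m = R²·20 − (-18)²:  R² = (324 + 396) / 20 = 36
R = √36 = 6  ⇒  r_B = 6 − 4 = 2

rB=2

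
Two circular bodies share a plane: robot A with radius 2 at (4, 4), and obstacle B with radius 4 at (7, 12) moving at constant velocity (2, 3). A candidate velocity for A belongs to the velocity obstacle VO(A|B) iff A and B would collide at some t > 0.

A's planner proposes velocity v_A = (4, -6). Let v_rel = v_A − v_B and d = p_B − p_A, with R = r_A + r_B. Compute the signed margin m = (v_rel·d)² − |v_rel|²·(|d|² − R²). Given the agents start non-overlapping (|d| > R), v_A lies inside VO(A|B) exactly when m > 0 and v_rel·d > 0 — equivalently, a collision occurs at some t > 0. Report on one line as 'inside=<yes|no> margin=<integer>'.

d = (3, 8),  |d|² = 73;  R = 2+4 = 6,  c = 73−6² = 37
v_rel = (2, -9),  |v_rel|² = 85;  v_rel·d = (2)·(3) + (-9)·(8) = -66
85·t² + 132·t + 37 = 0  ⇒  m = (-66)² − 85·37 = 1211
m = 1211 > 0,  v_rel·d = -66 < 0  ⇒  outside

inside=no margin=1211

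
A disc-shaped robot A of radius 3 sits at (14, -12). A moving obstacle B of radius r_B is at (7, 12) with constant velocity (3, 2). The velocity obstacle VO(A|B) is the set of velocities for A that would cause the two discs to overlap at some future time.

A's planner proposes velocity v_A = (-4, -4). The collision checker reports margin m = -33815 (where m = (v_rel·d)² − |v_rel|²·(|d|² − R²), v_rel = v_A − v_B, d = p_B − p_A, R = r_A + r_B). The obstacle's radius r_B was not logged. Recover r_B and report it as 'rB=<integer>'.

m = -33815
d = (-7, 24);  v_rel = (-7, -6),  |v_rel|² = 85
v_rel×d = (-7)·(24) − (-6)·(-7) = -210
since m = R²·85 − (-210)²:  R² = (44100 + -33815) / 85 = 121
R = √121 = 11  ⇒  r_B = 11 − 3 = 8

rB=8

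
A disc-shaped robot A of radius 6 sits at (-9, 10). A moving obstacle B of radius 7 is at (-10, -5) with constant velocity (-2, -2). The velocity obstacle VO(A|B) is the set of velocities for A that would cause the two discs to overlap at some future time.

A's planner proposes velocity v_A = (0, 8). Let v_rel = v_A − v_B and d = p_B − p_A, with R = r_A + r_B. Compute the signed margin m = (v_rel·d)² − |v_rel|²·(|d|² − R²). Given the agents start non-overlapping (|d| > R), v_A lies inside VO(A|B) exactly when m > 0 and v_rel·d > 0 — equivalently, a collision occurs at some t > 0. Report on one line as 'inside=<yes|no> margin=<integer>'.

d = (-1, -15),  |d|² = 226;  R = 6+7 = 13,  c = 226−13² = 57
v_rel = (2, 10),  |v_rel|² = 104;  v_rel·d = (2)·(-1) + (10)·(-15) = -152
104·t² + 304·t + 57 = 0  ⇒  m = (-152)² − 104·57 = 17176
m = 17176 > 0,  v_rel·d = -152 < 0  ⇒  outside

inside=no margin=17176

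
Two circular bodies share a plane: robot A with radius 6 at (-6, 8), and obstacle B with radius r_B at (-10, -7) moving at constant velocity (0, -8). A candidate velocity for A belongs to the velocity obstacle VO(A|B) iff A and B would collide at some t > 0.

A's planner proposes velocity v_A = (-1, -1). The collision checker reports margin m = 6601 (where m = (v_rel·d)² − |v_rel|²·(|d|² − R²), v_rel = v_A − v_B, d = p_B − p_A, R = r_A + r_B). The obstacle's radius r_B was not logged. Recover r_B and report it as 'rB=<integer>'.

m = 6601
d = (-4, -15);  v_rel = (-1, 7),  |v_rel|² = 50
v_rel×d = (-1)·(-15) − (7)·(-4) = 43
since m = R²·50 − 43²:  R² = (1849 + 6601) / 50 = 169
R = √169 = 13  ⇒  r_B = 13 − 6 = 7

rB=7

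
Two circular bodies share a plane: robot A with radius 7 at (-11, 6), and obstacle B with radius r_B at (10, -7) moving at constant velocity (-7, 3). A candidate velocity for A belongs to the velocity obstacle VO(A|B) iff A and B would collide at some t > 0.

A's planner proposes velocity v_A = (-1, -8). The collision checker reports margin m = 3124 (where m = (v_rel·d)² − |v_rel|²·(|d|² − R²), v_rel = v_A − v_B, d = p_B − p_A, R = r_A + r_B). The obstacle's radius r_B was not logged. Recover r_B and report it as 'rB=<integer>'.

m = 3124
d = (21, -13);  v_rel = (6, -11),  |v_rel|² = 157
v_rel×d = (6)·(-13) − (-11)·(21) = 153
since m = R²·157 − 153²:  R² = (23409 + 3124) / 157 = 169
R = √169 = 13  ⇒  r_B = 13 − 7 = 6

rB=6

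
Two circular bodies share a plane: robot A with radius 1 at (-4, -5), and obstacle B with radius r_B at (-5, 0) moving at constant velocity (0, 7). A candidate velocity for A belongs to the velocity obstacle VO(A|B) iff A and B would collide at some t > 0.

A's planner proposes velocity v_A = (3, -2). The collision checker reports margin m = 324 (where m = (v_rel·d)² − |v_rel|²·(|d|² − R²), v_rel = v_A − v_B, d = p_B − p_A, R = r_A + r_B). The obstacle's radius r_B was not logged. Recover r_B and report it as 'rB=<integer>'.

m = 324
d = (-1, 5);  v_rel = (3, -9),  |v_rel|² = 90
v_rel×d = (3)·(5) − (-9)·(-1) = 6
since m = R²·90 − 6²:  R² = (36 + 324) / 90 = 4
R = √4 = 2  ⇒  r_B = 2 − 1 = 1

rB=1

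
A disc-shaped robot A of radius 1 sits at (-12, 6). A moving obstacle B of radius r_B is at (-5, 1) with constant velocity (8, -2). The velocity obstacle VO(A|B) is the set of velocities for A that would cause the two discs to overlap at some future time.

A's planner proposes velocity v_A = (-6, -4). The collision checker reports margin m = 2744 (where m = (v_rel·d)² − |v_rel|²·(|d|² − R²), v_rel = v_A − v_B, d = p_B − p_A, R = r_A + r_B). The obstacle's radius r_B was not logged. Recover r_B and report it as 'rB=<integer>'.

m = 2744
d = (7, -5);  v_rel = (-14, -2),  |v_rel|² = 200
v_rel×d = (-14)·(-5) − (-2)·(7) = 84
since m = R²·200 − 84²:  R² = (7056 + 2744) / 200 = 49
R = √49 = 7  ⇒  r_B = 7 − 1 = 6

rB=6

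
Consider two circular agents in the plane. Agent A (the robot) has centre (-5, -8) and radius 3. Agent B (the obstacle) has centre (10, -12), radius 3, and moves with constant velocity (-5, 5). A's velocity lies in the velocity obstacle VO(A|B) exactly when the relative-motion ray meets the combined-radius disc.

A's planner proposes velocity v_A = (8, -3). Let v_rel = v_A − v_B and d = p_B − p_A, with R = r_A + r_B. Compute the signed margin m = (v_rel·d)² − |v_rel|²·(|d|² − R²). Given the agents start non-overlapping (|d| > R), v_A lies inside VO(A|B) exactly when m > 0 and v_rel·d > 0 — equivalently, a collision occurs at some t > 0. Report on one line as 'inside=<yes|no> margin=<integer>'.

d = (15, -4),  |d|² = 241;  R = 3+3 = 6,  c = 241−6² = 205
v_rel = (13, -8),  |v_rel|² = 233;  v_rel·d = (13)·(15) + (-8)·(-4) = 227
233·t² − 454·t + 205 = 0  ⇒  m = 227² − 233·205 = 3764
m = 3764 > 0,  v_rel·d = 227 > 0  ⇒  inside

inside=yes margin=3764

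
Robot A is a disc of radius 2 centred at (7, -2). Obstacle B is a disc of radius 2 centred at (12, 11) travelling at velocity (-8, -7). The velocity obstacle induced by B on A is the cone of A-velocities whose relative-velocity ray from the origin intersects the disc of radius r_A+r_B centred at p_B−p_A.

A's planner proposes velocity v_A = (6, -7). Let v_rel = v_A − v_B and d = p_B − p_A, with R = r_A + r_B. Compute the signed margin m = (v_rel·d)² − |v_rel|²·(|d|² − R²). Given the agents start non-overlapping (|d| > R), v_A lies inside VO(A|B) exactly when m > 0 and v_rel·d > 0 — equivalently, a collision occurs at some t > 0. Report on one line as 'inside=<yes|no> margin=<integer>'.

d = (5, 13),  |d|² = 194;  R = 2+2 = 4,  c = 194−4² = 178
v_rel = (14, 0),  |v_rel|² = 196;  v_rel·d = (14)·(5) + (0)·(13) = 70
196·t² − 140·t + 178 = 0  ⇒  m = 70² − 196·178 = -29988
m = -29988 < 0,  v_rel·d = 70 > 0  ⇒  outside

inside=no margin=-29988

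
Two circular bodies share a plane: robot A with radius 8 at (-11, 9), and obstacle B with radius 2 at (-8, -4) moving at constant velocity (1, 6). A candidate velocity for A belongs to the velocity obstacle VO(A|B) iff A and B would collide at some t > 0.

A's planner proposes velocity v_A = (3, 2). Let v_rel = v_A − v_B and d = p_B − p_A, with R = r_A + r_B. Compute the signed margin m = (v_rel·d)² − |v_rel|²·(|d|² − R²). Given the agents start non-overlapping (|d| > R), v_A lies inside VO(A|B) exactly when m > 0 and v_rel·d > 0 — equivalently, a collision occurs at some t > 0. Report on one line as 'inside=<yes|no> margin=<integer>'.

d = (3, -13),  |d|² = 178;  R = 8+2 = 10,  c = 178−10² = 78
v_rel = (2, -4),  |v_rel|² = 20;  v_rel·d = (2)·(3) + (-4)·(-13) = 58
20·t² − 116·t + 78 = 0  ⇒  m = 58² − 20·78 = 1804
m = 1804 > 0,  v_rel·d = 58 > 0  ⇒  inside

inside=yes margin=1804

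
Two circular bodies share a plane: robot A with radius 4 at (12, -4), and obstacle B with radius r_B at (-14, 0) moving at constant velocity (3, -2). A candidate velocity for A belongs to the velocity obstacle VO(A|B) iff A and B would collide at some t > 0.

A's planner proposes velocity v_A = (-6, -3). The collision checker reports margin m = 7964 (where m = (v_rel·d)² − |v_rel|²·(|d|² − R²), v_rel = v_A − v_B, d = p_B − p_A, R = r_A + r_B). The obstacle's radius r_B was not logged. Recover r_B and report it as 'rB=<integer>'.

m = 7964
d = (-26, 4);  v_rel = (-9, -1),  |v_rel|² = 82
v_rel×d = (-9)·(4) − (-1)·(-26) = -62
since m = R²·82 − (-62)²:  R² = (3844 + 7964) / 82 = 144
R = √144 = 12  ⇒  r_B = 12 − 4 = 8

rB=8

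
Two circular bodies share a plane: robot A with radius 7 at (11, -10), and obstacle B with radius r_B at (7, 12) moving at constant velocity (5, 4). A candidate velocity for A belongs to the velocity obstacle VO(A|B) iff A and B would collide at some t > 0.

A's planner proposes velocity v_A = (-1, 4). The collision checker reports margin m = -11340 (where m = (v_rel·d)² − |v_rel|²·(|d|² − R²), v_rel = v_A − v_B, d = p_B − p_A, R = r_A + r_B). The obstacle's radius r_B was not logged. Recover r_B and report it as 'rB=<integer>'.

m = -11340
d = (-4, 22);  v_rel = (-6, 0),  |v_rel|² = 36
v_rel×d = (-6)·(22) − (0)·(-4) = -132
since m = R²·36 − (-132)²:  R² = (17424 + -11340) / 36 = 169
R = √169 = 13  ⇒  r_B = 13 − 7 = 6

rB=6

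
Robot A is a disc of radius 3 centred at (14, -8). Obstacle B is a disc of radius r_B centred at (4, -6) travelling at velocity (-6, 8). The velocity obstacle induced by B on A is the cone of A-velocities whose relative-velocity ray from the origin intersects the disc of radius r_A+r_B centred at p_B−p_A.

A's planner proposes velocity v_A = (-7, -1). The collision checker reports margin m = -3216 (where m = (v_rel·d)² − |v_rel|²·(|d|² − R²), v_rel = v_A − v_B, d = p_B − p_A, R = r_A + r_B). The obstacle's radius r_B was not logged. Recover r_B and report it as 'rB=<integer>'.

m = -3216
d = (-10, 2);  v_rel = (-1, -9),  |v_rel|² = 82
v_rel×d = (-1)·(2) − (-9)·(-10) = -92
since m = R²·82 − (-92)²:  R² = (8464 + -3216) / 82 = 64
R = √64 = 8  ⇒  r_B = 8 − 3 = 5

rB=5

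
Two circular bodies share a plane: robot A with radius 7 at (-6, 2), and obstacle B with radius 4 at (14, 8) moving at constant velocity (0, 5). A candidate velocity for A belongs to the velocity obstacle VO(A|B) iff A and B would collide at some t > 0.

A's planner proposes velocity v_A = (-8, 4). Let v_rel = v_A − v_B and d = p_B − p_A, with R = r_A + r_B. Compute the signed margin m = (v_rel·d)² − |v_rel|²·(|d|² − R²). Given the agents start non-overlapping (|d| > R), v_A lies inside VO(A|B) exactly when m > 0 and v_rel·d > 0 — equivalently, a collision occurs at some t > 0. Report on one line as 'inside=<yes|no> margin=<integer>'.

d = (20, 6),  |d|² = 436;  R = 7+4 = 11,  c = 436−11² = 315
v_rel = (-8, -1),  |v_rel|² = 65;  v_rel·d = (-8)·(20) + (-1)·(6) = -166
65·t² + 332·t + 315 = 0  ⇒  m = (-166)² − 65·315 = 7081
m = 7081 > 0,  v_rel·d = -166 < 0  ⇒  outside

inside=no margin=7081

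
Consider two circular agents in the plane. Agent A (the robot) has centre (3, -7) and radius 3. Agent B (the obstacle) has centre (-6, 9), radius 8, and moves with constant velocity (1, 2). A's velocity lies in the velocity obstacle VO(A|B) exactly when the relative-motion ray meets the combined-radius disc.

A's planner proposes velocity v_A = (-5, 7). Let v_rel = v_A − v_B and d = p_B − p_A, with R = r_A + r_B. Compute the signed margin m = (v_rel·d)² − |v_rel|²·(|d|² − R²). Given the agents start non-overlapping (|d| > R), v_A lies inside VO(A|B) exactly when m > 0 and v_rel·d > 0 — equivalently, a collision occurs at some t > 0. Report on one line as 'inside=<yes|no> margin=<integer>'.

d = (-9, 16),  |d|² = 337;  R = 3+8 = 11,  c = 337−11² = 216
v_rel = (-6, 5),  |v_rel|² = 61;  v_rel·d = (-6)·(-9) + (5)·(16) = 134
61·t² − 268·t + 216 = 0  ⇒  m = 134² − 61·216 = 4780
m = 4780 > 0,  v_rel·d = 134 > 0  ⇒  inside

inside=yes margin=4780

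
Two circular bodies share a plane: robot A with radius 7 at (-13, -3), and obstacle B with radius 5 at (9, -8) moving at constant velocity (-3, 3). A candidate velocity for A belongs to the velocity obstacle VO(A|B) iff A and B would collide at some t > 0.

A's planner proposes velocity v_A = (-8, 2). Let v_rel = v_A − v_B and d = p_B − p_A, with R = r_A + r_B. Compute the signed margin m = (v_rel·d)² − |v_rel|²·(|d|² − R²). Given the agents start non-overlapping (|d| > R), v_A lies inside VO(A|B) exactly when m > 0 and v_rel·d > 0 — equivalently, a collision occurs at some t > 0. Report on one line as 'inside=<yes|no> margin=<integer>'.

d = (22, -5),  |d|² = 509;  R = 7+5 = 12,  c = 509−12² = 365
v_rel = (-5, -1),  |v_rel|² = 26;  v_rel·d = (-5)·(22) + (-1)·(-5) = -105
26·t² + 210·t + 365 = 0  ⇒  m = (-105)² − 26·365 = 1535
m = 1535 > 0,  v_rel·d = -105 < 0  ⇒  outside

inside=no margin=1535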